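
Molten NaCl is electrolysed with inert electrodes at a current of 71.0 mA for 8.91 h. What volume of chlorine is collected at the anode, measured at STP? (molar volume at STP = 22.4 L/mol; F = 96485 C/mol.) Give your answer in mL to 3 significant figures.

264 mL

Charge passed = 0.0710 × 32076 = 2277 C
n(e⁻) = 2277 / 96485 = 0.02360 mol
2Cl⁻ → Cl₂ + 2e⁻, so n(Cl₂) = 0.02360 / 2 = 0.01180 mol
V = 0.01180 × 22.4 = 0.2643 L
= 264 mL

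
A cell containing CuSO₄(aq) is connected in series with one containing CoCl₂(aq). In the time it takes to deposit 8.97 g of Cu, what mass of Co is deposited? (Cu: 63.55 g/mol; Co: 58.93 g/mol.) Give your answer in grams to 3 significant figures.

8.32 g

n(Cu) = 8.97 / 63.55 = 0.1411 mol
Cu²⁺ + 2e⁻ → Cu, so n(e⁻) = 2 × 0.1411 = 0.2822 mol
Since the cells are in series, n(e⁻) in the Co cell is also 0.2822 mol.
Co²⁺ + 2e⁻ → Co, so n(Co) = 0.2822 / 2 = 0.1411 mol
m(Co) = 0.1411 × 58.93 = 8.32 g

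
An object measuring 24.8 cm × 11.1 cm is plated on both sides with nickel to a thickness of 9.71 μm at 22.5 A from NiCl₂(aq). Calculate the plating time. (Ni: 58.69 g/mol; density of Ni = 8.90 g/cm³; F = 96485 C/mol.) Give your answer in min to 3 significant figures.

11.6 min

Plated area = 2 × 24.8 × 11.1 = 550.6 cm²
Volume = 550.6 × 9.71×10⁻⁴ cm = 0.5346 cm³
m(Ni) = 0.5346 × 8.90 = 4.758 g
n(Ni) = 4.758 / 58.69 = 0.08107 mol; n(e⁻) = 2 × 0.08107 = 0.1621 mol
Q = 0.1621 × 96485 = 15640 C
t = 15640 / 22.5 = 695.1 s = 11.6 min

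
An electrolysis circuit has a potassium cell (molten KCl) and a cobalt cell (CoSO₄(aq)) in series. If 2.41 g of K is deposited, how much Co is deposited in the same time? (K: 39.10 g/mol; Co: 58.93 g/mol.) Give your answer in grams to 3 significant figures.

1.82 g

n(K) = 2.41 / 39.10 = 0.06164 mol
K⁺ + e⁻ → K, so n(e⁻) = 0.06164 mol
The cells are in series, so the same charge (and hence the same n(e⁻) = 0.06164 mol) passes through both.
Co²⁺ + 2e⁻ → Co, so n(Co) = 0.06164 / 2 = 0.03082 mol
m(Co) = 0.03082 × 58.93 = 1.82 g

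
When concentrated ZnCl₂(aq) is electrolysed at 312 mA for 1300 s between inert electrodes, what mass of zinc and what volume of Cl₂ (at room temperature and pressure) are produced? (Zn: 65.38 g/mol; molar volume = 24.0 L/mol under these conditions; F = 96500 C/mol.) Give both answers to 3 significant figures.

Q = 0.312 × 1300 = 405.6 C; n(e⁻) = 405.6 / 96500 = 0.004203 mol
Cathode: Zn²⁺ + 2e⁻ → Zn → n(Zn) = 0.004203/2 = 0.002102 mol → 0.137 g
Anode: 2Cl⁻ → Cl₂ + 2e⁻ → n(Cl₂) = 0.004203/2 = 0.002102 mol → 0.0504 L

0.137 g Zn; 0.0504 L Cl₂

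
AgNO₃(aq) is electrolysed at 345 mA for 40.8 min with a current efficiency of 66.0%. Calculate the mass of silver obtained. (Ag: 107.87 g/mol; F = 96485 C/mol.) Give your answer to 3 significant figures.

0.623 g

Q = 0.345 × 2448 = 844.6 C
n(e⁻) = 844.6 / 96485 = 0.008754 mol
Ag⁺ + e⁻ → Ag, so theoretical m(Ag) = 0.008754 × 107.87 = 0.9443 g
Actual mass = 66.0% × 0.9443 = 0.623 g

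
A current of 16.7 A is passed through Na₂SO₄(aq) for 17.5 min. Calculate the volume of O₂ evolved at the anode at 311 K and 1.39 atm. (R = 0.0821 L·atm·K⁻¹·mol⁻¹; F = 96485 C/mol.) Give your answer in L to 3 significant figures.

Q = 16.7 A × 1050 s = 17540 C
Moles of electrons = 17540 / 96485 = 0.1818 mol
2H₂O → O₂ + 4H⁺ + 4e⁻, so n(O₂) = 0.1818 / 4 = 0.04545 mol
V = nRT/P = 0.04545 × 0.0821 × 311 / 1.39 = 0.8349 L

0.835 L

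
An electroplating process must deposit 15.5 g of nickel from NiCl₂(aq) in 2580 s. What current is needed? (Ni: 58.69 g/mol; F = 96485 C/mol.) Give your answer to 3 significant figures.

n(Ni) = 15.5 / 58.69 = 0.2641 mol
Ni²⁺ + 2e⁻ → Ni, so n(e⁻) = 2 × 0.2641 = 0.5282 mol
Q = 0.5282 × 96485 = 50960 C
I = Q / t = 50960 / 2580 s = 19.8 A

19.8 A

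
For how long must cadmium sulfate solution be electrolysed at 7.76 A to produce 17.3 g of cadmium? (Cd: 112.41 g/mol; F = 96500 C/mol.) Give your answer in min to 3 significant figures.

n(Cd) = 17.3 / 112.41 = 0.1539 mol
Cd²⁺ + 2e⁻ → Cd, so n(e⁻) = 2 × 0.1539 = 0.3078 mol
Q = 0.3078 × 96500 = 29700 C
t = Q / I = 29700 / 7.76 = 3827 s = 63.8 min

63.8 min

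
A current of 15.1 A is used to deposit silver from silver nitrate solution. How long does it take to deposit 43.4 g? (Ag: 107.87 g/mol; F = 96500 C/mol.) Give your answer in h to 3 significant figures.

0.714 h

n(Ag) = 43.4 / 107.87 = 0.4023 mol
Ag⁺ + e⁻ → Ag, so n(e⁻) = 0.4023 mol
Q = 0.4023 × 96500 = 38820 C
t = Q / I = 38820 / 15.1 = 2571 s = 0.714 h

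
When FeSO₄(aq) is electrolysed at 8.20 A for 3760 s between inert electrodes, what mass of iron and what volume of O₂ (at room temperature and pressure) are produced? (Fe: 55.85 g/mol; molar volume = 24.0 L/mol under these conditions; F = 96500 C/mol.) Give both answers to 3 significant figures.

8.92 g Fe; 1.92 L O₂

Q = 8.20 × 3760 = 30830 C; n(e⁻) = 30830 / 96500 = 0.3195 mol
Cathode: Fe²⁺ + 2e⁻ → Fe → n(Fe) = 0.3195/2 = 0.1598 mol → 8.92 g
Anode: 2H₂O → O₂ + 4H⁺ + 4e⁻ → n(O₂) = 0.3195/4 = 0.07988 mol → 1.92 L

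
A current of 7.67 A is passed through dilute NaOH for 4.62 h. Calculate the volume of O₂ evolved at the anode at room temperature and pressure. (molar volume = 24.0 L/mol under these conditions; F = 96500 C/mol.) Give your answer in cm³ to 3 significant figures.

Q = 7.67 A × 16632 s = 1.276×10^5 C
n(e⁻) = 1.276×10^5 / 96500 = 1.322 mol
2H₂O → O₂ + 4H⁺ + 4e⁻, so n(O₂) = 1.322 / 4 = 0.3305 mol
V = 0.3305 × 24.0 = 7.932 L
= 7930 cm³

7930 cm³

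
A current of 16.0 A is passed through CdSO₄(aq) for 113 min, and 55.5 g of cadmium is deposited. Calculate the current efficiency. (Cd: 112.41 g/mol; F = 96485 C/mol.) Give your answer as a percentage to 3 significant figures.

Q = 16.0 × 6780 = 1.085×10^5 C
n(e⁻) = 1.085×10^5 / 96485 = 1.125 mol
Cd²⁺ + 2e⁻ → Cd, so theoretical n(Cd) = 0.5625 mol → 63.23 g
Efficiency = 55.5 / 63.23 = 0.8777 = 87.8%

87.8%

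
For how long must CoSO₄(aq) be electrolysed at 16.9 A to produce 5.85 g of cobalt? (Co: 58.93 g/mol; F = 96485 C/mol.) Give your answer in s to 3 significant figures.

n(Co) = 5.85 / 58.93 = 0.09927 mol
Co²⁺ + 2e⁻ → Co, so n(e⁻) = 2 × 0.09927 = 0.1985 mol
Q = 0.1985 × 96485 = 19150 C
t = Q / I = 19150 / 16.9 = 1133 s

1130 s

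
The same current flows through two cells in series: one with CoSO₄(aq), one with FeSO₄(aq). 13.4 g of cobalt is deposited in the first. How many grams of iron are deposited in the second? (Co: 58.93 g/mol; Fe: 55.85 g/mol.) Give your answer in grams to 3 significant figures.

12.7 g

n(Co) = 13.4 / 58.93 = 0.2274 mol
Co²⁺ + 2e⁻ → Co, so n(e⁻) = 2 × 0.2274 = 0.4548 mol
The cells are in series, so the same charge (and hence the same n(e⁻) = 0.4548 mol) passes through both.
Fe²⁺ + 2e⁻ → Fe, so n(Fe) = 0.4548 / 2 = 0.2274 mol
m(Fe) = 0.2274 × 55.85 = 12.7 g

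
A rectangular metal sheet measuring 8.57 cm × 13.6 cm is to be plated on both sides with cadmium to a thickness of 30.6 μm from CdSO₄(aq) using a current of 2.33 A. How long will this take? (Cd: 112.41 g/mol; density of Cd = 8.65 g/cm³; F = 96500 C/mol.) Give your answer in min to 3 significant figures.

Plated area = 2 × 8.57 × 13.6 = 233.1 cm²
Volume = 233.1 × 30.6×10⁻⁴ cm = 0.7133 cm³
m(Cd) = 0.7133 × 8.65 = 6.170 g
n(Cd) = 6.170 / 112.41 = 0.05489 mol; n(e⁻) = 2 × 0.05489 = 0.1098 mol
Q = 0.1098 × 96500 = 10600 C
t = 10600 / 2.33 = 4549 s = 75.8 min

75.8 min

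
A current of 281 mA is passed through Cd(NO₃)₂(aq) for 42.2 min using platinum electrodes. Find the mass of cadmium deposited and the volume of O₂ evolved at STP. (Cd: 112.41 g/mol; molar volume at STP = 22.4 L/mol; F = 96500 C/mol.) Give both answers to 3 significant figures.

Q = 0.281 × 2532 = 711.5 C; n(e⁻) = 711.5 / 96500 = 0.007373 mol
Cathode: Cd²⁺ + 2e⁻ → Cd → n(Cd) = 0.007373/2 = 0.003687 mol → 0.414 g
Anode: 2H₂O → O₂ + 4H⁺ + 4e⁻ → n(O₂) = 0.007373/4 = 0.001843 mol → 0.0413 L

0.414 g Cd; 0.0413 L O₂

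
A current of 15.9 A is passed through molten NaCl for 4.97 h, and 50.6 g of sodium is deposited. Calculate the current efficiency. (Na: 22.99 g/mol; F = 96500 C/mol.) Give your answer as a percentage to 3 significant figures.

Q = 15.9 × 17892 = 2.845×10^5 C
n(e⁻) = 2.845×10^5 / 96500 = 2.948 mol
Na⁺ + e⁻ → Na, so theoretical n(Na) = 2.948 mol → 67.77 g
Efficiency = 50.6 / 67.77 = 0.7466 = 74.7%

74.7%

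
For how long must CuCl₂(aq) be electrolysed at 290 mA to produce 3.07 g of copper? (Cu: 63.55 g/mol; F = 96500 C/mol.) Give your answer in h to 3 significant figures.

8.93 h

n(Cu) = 3.07 / 63.55 = 0.04831 mol
Cu²⁺ + 2e⁻ → Cu, so n(e⁻) = 2 × 0.04831 = 0.09662 mol
Q = 0.09662 × 96500 = 9324 C
t = Q / I = 9324 / 0.290 = 32150 s = 8.93 h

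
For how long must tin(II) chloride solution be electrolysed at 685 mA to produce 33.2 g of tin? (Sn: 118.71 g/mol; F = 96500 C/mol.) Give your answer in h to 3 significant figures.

n(Sn) = 33.2 / 118.71 = 0.2797 mol
Sn²⁺ + 2e⁻ → Sn, so n(e⁻) = 2 × 0.2797 = 0.5594 mol
Q = 0.5594 × 96500 = 53980 C
t = Q / I = 53980 / 0.685 = 78800 s = 21.9 h

21.9 h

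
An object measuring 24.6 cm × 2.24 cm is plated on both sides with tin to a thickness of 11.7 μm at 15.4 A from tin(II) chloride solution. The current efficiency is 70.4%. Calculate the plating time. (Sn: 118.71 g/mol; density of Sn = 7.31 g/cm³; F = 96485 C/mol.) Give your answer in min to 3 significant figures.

Plated area = 2 × 24.6 × 2.24 = 110.2 cm²
Volume = 110.2 × 11.7×10⁻⁴ cm = 0.1289 cm³
m(Sn) = 0.1289 × 7.31 = 0.9423 g
n(Sn) = 0.9423 / 118.71 = 0.007938 mol; n(e⁻) = 2 × 0.007938 = 0.01588 mol
Q = 0.01588 × 96485 / 0.704 = 2176 C
t = 2176 / 15.4 = 141.3 s = 2.36 min

2.36 min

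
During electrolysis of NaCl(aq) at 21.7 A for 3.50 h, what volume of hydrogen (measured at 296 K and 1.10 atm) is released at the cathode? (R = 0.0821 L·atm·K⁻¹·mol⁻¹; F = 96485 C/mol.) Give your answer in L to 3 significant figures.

31.3 L

Q = It = 21.7 × 12600 = 2.734×10^5 C
n(e⁻) = 2.734×10^5 / 96485 = 2.834 mol
2H⁺ + 2e⁻ → H₂, so n(H₂) = 2.834 / 2 = 1.417 mol
V = nRT/P = 1.417 × 0.0821 × 296 / 1.10 = 31.30 L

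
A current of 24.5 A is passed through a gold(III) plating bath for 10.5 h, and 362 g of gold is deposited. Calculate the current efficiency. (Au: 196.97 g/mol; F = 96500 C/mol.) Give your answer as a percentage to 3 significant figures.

57.5%

Q = 24.5 × 37800 = 9.261×10^5 C
n(e⁻) = 9.261×10^5 / 96500 = 9.597 mol
Au³⁺ + 3e⁻ → Au, so theoretical n(Au) = 3.199 mol → 630.1 g
Efficiency = 362 / 630.1 = 0.5745 = 57.5%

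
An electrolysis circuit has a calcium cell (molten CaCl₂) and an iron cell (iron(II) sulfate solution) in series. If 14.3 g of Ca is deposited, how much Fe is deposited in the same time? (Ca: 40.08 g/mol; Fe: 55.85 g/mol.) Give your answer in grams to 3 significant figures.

n(Ca) = 14.3 / 40.08 = 0.3568 mol
Ca²⁺ + 2e⁻ → Ca, so n(e⁻) = 2 × 0.3568 = 0.7136 mol
The cells are in series, so the same charge (and hence the same n(e⁻) = 0.7136 mol) passes through both.
Fe²⁺ + 2e⁻ → Fe, so n(Fe) = 0.7136 / 2 = 0.3568 mol
m(Fe) = 0.3568 × 55.85 = 19.9 g

19.9 g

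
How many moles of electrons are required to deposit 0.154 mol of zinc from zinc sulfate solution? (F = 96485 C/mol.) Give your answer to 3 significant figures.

Zn²⁺ + 2e⁻ → Zn, so n(e⁻) = 2 × 0.154 = 0.3080 mol

0.308 mol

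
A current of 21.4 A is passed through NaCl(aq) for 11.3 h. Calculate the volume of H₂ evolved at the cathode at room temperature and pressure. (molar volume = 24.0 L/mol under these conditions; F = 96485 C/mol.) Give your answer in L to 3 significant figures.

108 L

Charge passed = 21.4 × 40680 = 8.706×10^5 C
n(e⁻) = 8.706×10^5 / 96485 = 9.023 mol
2H⁺ + 2e⁻ → H₂, so n(H₂) = 9.023 / 2 = 4.512 mol
V = 4.512 × 24.0 = 108.3 L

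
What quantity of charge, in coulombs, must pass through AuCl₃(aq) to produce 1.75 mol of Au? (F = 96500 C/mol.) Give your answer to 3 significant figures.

5.07×10^5 C

Au³⁺ + 3e⁻ → Au, so n(e⁻) = 3 × 1.75 = 5.250 mol
Q = 5.250 × 96500 = 5.066×10^5 C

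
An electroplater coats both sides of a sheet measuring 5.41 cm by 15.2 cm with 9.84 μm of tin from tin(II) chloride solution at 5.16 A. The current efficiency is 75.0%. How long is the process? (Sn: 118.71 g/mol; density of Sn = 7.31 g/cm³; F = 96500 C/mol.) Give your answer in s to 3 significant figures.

Plated area = 2 × 5.41 × 15.2 = 164.5 cm²
Volume = 164.5 × 9.84×10⁻⁴ cm = 0.1619 cm³
m(Sn) = 0.1619 × 7.31 = 1.183 g
n(Sn) = 1.183 / 118.71 = 0.009965 mol; n(e⁻) = 2 × 0.009965 = 0.01993 mol
Q = 0.01993 × 96500 / 0.750 = 2564 C
t = 2564 / 5.16 = 496.9 s

497 s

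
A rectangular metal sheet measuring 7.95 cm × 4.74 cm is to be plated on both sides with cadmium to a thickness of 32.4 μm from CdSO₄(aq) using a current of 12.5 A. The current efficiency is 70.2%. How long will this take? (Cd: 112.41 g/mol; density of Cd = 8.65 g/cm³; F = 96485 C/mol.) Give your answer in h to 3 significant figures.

0.115 h

Plated area = 2 × 7.95 × 4.74 = 75.37 cm²
Volume = 75.37 × 32.4×10⁻⁴ cm = 0.2442 cm³
m(Cd) = 0.2442 × 8.65 = 2.112 g
n(Cd) = 2.112 / 112.41 = 0.01879 mol; n(e⁻) = 2 × 0.01879 = 0.03758 mol
Q = 0.03758 × 96485 / 0.702 = 5165 C
t = 5165 / 12.5 = 413.2 s = 0.115 h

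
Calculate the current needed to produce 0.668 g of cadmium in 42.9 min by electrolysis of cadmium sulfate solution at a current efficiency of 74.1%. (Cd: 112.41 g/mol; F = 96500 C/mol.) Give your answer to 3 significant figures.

0.601 A

n(Cd) = 0.668 / 112.41 = 0.005943 mol
Cd²⁺ + 2e⁻ → Cd, so n(e⁻) = 2 × 0.005943 = 0.01189 mol
Q = 0.01189 × 96500 / 0.741 = 1548 C
I = Q / t = 1548 / 2574 s = 0.601 A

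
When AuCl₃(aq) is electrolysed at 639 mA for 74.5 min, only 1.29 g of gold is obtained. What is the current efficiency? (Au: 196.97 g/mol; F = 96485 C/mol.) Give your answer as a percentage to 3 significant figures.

66.4%

Q = 0.639 × 4470 = 2856 C
n(e⁻) = 2856 / 96485 = 0.02960 mol
Au³⁺ + 3e⁻ → Au, so theoretical n(Au) = 0.009867 mol → 1.944 g
Efficiency = 1.29 / 1.944 = 0.6636 = 66.4%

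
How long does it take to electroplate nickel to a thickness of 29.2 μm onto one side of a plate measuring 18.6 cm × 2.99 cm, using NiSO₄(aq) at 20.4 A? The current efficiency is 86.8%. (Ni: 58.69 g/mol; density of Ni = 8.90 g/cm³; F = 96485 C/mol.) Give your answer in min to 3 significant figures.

Plated area = 18.6 × 2.99 = 55.61 cm²
Volume = 55.61 × 29.2×10⁻⁴ cm = 0.1624 cm³
m(Ni) = 0.1624 × 8.90 = 1.445 g
n(Ni) = 1.445 / 58.69 = 0.02462 mol; n(e⁻) = 2 × 0.02462 = 0.04924 mol
Q = 0.04924 × 96485 / 0.868 = 5473 C
t = 5473 / 20.4 = 268.3 s = 4.47 min

4.47 min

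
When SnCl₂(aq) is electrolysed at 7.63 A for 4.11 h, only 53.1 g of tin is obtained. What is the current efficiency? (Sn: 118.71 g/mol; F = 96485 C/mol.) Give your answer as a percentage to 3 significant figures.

76.5%

Q = 7.63 × 14796 = 1.129×10^5 C
n(e⁻) = 1.129×10^5 / 96485 = 1.170 mol
Sn²⁺ + 2e⁻ → Sn, so theoretical n(Sn) = 0.5850 mol → 69.45 g
Efficiency = 53.1 / 69.45 = 0.7646 = 76.5%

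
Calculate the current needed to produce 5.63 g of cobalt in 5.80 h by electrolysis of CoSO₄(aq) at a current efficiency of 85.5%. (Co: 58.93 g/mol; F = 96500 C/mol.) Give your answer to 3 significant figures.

n(Co) = 5.63 / 58.93 = 0.09554 mol
Co²⁺ + 2e⁻ → Co, so n(e⁻) = 2 × 0.09554 = 0.1911 mol
Q = 0.1911 × 96500 / 0.855 = 21570 C
I = Q / t = 21570 / 20880 s = 1.03 A

1.03 A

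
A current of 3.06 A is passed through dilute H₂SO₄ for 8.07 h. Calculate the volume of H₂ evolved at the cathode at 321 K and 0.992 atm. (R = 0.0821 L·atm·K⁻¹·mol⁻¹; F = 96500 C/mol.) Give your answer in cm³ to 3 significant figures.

Charge passed = 3.06 × 29052 = 88900 C
n(e⁻) = 88900 / 96500 = 0.9212 mol
2H⁺ + 2e⁻ → H₂, so n(H₂) = 0.9212 / 2 = 0.4606 mol
V = nRT/P = 0.4606 × 0.0821 × 321 / 0.992 = 12.24 L
= 12200 cm³

12200 cm³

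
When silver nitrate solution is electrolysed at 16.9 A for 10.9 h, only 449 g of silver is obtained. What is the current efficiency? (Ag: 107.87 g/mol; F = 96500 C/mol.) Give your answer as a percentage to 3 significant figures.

Q = 16.9 × 39240 = 6.632×10^5 C
n(e⁻) = 6.632×10^5 / 96500 = 6.873 mol
Ag⁺ + e⁻ → Ag, so theoretical n(Ag) = 6.873 mol → 741.4 g
Efficiency = 449 / 741.4 = 0.6056 = 60.6%

60.6%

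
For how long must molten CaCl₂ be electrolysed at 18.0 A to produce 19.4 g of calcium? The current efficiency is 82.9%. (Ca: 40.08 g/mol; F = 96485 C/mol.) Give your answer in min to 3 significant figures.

n(Ca) = 19.4 / 40.08 = 0.4840 mol
Ca²⁺ + 2e⁻ → Ca, so n(e⁻) = 2 × 0.4840 = 0.9680 mol
Q = 0.9680 × 96485 / 0.829 = 1.127×10^5 C
t = Q / I = 1.127×10^5 / 18.0 = 6261 s = 104 min

104 min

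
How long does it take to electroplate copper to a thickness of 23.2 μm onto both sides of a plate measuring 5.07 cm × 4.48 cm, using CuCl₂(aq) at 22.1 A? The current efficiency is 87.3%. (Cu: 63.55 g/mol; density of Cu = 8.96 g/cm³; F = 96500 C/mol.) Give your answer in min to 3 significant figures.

2.48 min

Plated area = 2 × 5.07 × 4.48 = 45.43 cm²
Volume = 45.43 × 23.2×10⁻⁴ cm = 0.1054 cm³
m(Cu) = 0.1054 × 8.96 = 0.9444 g
n(Cu) = 0.9444 / 63.55 = 0.01486 mol; n(e⁻) = 2 × 0.01486 = 0.02972 mol
Q = 0.02972 × 96500 / 0.873 = 3285 C
t = 3285 / 22.1 = 148.6 s = 2.48 min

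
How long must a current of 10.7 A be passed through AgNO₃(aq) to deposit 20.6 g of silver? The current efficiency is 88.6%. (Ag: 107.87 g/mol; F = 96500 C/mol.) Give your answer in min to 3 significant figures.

n(Ag) = 20.6 / 107.87 = 0.1910 mol
Ag⁺ + e⁻ → Ag, so n(e⁻) = 0.1910 mol
Q = 0.1910 × 96500 / 0.886 = 20800 C
t = Q / I = 20800 / 10.7 = 1944 s = 32.4 min

32.4 min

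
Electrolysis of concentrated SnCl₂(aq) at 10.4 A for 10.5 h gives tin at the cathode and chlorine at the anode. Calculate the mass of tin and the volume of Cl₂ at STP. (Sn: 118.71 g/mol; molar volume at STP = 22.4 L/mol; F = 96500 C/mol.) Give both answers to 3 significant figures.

Q = 10.4 × 37800 = 3.931×10^5 C; n(e⁻) = 3.931×10^5 / 96500 = 4.074 mol
Cathode: Sn²⁺ + 2e⁻ → Sn → n(Sn) = 4.074/2 = 2.037 mol → 242 g
Anode: 2Cl⁻ → Cl₂ + 2e⁻ → n(Cl₂) = 4.074/2 = 2.037 mol → 45.6 L

242 g Sn; 45.6 L Cl₂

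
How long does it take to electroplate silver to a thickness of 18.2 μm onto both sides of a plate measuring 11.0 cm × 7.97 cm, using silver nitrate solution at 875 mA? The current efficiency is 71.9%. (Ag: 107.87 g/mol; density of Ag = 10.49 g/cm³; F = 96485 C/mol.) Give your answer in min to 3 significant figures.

Plated area = 2 × 11.0 × 7.97 = 175.3 cm²
Volume = 175.3 × 18.2×10⁻⁴ cm = 0.3190 cm³
m(Ag) = 0.3190 × 10.49 = 3.346 g
n(Ag) = 3.346 / 107.87 = 0.03102 mol; n(e⁻) = 0.03102 mol
Q = 0.03102 × 96485 / 0.719 = 4163 C
t = 4163 / 0.875 = 4758 s = 79.3 min

79.3 min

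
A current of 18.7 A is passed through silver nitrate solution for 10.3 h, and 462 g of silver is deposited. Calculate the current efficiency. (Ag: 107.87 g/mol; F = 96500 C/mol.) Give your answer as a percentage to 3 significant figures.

Q = 18.7 × 37080 = 6.934×10^5 C
n(e⁻) = 6.934×10^5 / 96500 = 7.185 mol
Ag⁺ + e⁻ → Ag, so theoretical n(Ag) = 7.185 mol → 775.0 g
Efficiency = 462 / 775.0 = 0.5961 = 59.6%

59.6%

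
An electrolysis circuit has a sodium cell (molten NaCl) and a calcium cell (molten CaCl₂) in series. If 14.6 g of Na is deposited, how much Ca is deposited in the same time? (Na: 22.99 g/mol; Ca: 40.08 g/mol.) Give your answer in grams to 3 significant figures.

12.7 g

n(Na) = 14.6 / 22.99 = 0.6351 mol
Na⁺ + e⁻ → Na, so n(e⁻) = 0.6351 mol
Since the cells are in series, n(e⁻) in the Ca cell is also 0.6351 mol.
Ca²⁺ + 2e⁻ → Ca, so n(Ca) = 0.6351 / 2 = 0.3176 mol
m(Ca) = 0.3176 × 40.08 = 12.7 g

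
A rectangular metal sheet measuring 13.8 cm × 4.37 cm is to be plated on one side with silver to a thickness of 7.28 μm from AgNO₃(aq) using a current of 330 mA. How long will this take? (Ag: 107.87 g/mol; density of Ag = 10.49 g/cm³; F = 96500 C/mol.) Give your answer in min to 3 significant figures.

20.8 min

Plated area = 13.8 × 4.37 = 60.31 cm²
Volume = 60.31 × 7.28×10⁻⁴ cm = 0.04391 cm³
m(Ag) = 0.04391 × 10.49 = 0.4606 g
n(Ag) = 0.4606 / 107.87 = 0.004270 mol; n(e⁻) = 0.004270 mol
Q = 0.004270 × 96500 = 412.1 C
t = 412.1 / 0.330 = 1249 s = 20.8 min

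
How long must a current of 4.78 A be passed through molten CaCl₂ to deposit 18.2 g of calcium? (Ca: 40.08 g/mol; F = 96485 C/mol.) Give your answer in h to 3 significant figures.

n(Ca) = 18.2 / 40.08 = 0.4541 mol
Ca²⁺ + 2e⁻ → Ca, so n(e⁻) = 2 × 0.4541 = 0.9082 mol
Q = 0.9082 × 96485 = 87630 C
t = Q / I = 87630 / 4.78 = 18330 s = 5.09 h

5.09 h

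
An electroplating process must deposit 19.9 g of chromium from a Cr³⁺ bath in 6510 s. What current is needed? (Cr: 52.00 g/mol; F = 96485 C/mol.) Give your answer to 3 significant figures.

n(Cr) = 19.9 / 52.00 = 0.3827 mol
Cr³⁺ + 3e⁻ → Cr, so n(e⁻) = 3 × 0.3827 = 1.148 mol
Q = 1.148 × 96485 = 1.108×10^5 C
I = Q / t = 1.108×10^5 / 6510 s = 17.0 A

17.0 A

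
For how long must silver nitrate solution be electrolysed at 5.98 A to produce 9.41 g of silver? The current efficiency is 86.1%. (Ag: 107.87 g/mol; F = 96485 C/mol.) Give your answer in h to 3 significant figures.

n(Ag) = 9.41 / 107.87 = 0.08723 mol
Ag⁺ + e⁻ → Ag, so n(e⁻) = 0.08723 mol
Q = 0.08723 × 96485 / 0.861 = 9775 C
t = Q / I = 9775 / 5.98 = 1635 s = 0.454 h

0.454 h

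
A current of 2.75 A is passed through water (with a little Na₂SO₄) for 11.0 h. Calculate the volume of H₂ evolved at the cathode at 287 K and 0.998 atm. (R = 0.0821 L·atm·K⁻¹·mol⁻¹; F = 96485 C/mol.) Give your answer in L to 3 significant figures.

13.3 L

Charge passed = 2.75 × 39600 = 1.089×10^5 C
Moles of electrons = 1.089×10^5 / 96485 = 1.129 mol
2H⁺ + 2e⁻ → H₂, so n(H₂) = 1.129 / 2 = 0.5645 mol
V = nRT/P = 0.5645 × 0.0821 × 287 / 0.998 = 13.33 L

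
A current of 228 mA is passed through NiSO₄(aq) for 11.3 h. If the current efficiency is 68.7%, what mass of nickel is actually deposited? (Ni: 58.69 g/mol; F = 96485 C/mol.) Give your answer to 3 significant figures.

Q = 0.228 × 40680 = 9275 C
n(e⁻) = 9275 / 96485 = 0.09613 mol
Ni²⁺ + 2e⁻ → Ni, so theoretical m(Ni) = 0.04807 × 58.69 = 2.821 g
Actual mass = 68.7% × 2.821 = 1.94 g

1.94 g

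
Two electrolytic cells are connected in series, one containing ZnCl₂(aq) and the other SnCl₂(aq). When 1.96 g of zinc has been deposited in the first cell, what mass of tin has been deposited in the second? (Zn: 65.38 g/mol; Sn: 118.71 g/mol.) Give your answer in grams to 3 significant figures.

3.56 g

n(Zn) = 1.96 / 65.38 = 0.02998 mol
Zn²⁺ + 2e⁻ → Zn, so n(e⁻) = 2 × 0.02998 = 0.05996 mol
In series, the same 0.05996 mol of electrons flows through the second cell.
Sn²⁺ + 2e⁻ → Sn, so n(Sn) = 0.05996 / 2 = 0.02998 mol
m(Sn) = 0.02998 × 118.71 = 3.56 g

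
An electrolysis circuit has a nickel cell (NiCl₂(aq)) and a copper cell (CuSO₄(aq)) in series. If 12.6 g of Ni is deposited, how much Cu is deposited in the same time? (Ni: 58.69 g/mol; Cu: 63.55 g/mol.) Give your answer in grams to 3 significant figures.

13.6 g

n(Ni) = 12.6 / 58.69 = 0.2147 mol
Ni²⁺ + 2e⁻ → Ni, so n(e⁻) = 2 × 0.2147 = 0.4294 mol
Same current for the same time ⇒ same n(e⁻) = 0.4294 mol in both cells.
Cu²⁺ + 2e⁻ → Cu, so n(Cu) = 0.4294 / 2 = 0.2147 mol
m(Cu) = 0.2147 × 63.55 = 13.6 g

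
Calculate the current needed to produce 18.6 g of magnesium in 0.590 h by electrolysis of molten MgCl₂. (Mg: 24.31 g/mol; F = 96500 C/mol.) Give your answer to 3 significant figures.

69.5 A

n(Mg) = 18.6 / 24.31 = 0.7651 mol
Mg²⁺ + 2e⁻ → Mg, so n(e⁻) = 2 × 0.7651 = 1.530 mol
Q = 1.530 × 96500 = 1.476×10^5 C
I = Q / t = 1.476×10^5 / 2124 s = 69.5 A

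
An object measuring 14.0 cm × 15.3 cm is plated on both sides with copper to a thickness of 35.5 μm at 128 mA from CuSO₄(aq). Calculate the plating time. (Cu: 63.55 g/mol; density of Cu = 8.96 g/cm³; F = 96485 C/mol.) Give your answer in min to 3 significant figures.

5390 min

Plated area = 2 × 14.0 × 15.3 = 428.4 cm²
Volume = 428.4 × 35.5×10⁻⁴ cm = 1.521 cm³
m(Cu) = 1.521 × 8.96 = 13.63 g
n(Cu) = 13.63 / 63.55 = 0.2145 mol; n(e⁻) = 2 × 0.2145 = 0.4290 mol
Q = 0.4290 × 96485 = 41390 C
t = 41390 / 0.128 = 3.234×10^5 s = 5390 min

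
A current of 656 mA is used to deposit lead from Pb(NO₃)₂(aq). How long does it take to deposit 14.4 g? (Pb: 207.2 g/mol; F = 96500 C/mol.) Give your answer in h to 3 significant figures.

5.68 h

n(Pb) = 14.4 / 207.2 = 0.06950 mol
Pb²⁺ + 2e⁻ → Pb, so n(e⁻) = 2 × 0.06950 = 0.1390 mol
Q = 0.1390 × 96500 = 13410 C
t = Q / I = 13410 / 0.656 = 20440 s = 5.68 h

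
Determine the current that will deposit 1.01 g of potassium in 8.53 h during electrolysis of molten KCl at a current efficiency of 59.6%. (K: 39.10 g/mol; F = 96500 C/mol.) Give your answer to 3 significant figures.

0.136 A

n(K) = 1.01 / 39.10 = 0.02583 mol
K⁺ + e⁻ → K, so n(e⁻) = 0.02583 mol
Q = 0.02583 × 96500 / 0.596 = 4182 C
I = Q / t = 4182 / 30708 s = 0.136 A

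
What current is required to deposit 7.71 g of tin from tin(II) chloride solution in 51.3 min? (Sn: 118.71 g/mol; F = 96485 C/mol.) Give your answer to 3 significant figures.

4.07 A

n(Sn) = 7.71 / 118.71 = 0.06495 mol
Sn²⁺ + 2e⁻ → Sn, so n(e⁻) = 2 × 0.06495 = 0.1299 mol
Q = 0.1299 × 96485 = 12530 C
I = Q / t = 12530 / 3078 s = 4.07 A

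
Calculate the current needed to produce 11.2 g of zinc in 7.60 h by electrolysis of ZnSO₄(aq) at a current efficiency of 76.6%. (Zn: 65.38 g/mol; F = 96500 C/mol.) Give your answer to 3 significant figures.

n(Zn) = 11.2 / 65.38 = 0.1713 mol
Zn²⁺ + 2e⁻ → Zn, so n(e⁻) = 2 × 0.1713 = 0.3426 mol
Q = 0.3426 × 96500 / 0.766 = 43160 C
I = Q / t = 43160 / 27360 s = 1.58 A

1.58 A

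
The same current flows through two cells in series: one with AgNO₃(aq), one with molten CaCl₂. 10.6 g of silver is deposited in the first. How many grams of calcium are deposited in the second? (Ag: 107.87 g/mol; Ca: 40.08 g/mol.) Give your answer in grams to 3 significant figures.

1.97 g

n(Ag) = 10.6 / 107.87 = 0.09827 mol
Ag⁺ + e⁻ → Ag, so n(e⁻) = 0.09827 mol
The cells are in series, so the same charge (and hence the same n(e⁻) = 0.09827 mol) passes through both.
Ca²⁺ + 2e⁻ → Ca, so n(Ca) = 0.09827 / 2 = 0.04914 mol
m(Ca) = 0.04914 × 40.08 = 1.97 g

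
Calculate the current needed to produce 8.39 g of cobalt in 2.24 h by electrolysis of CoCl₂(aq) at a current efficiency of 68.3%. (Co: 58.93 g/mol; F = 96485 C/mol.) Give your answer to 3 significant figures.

n(Co) = 8.39 / 58.93 = 0.1424 mol
Co²⁺ + 2e⁻ → Co, so n(e⁻) = 2 × 0.1424 = 0.2848 mol
Q = 0.2848 × 96485 / 0.683 = 40230 C
I = Q / t = 40230 / 8064 s = 4.99 A

4.99 A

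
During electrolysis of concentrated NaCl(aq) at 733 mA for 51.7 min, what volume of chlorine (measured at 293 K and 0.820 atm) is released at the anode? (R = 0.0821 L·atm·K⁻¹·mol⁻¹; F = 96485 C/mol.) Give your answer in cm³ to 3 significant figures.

346 cm³

Q = It = 0.733 × 3102 = 2274 C
n(e⁻) = 2274 / 96485 = 0.02357 mol
2Cl⁻ → Cl₂ + 2e⁻, so n(Cl₂) = 0.02357 / 2 = 0.01179 mol
V = nRT/P = 0.01179 × 0.0821 × 293 / 0.820 = 0.3459 L
= 346 cm³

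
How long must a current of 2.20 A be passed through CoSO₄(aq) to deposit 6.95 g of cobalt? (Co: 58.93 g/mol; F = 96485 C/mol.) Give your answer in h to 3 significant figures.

2.87 h

n(Co) = 6.95 / 58.93 = 0.1179 mol
Co²⁺ + 2e⁻ → Co, so n(e⁻) = 2 × 0.1179 = 0.2358 mol
Q = 0.2358 × 96485 = 22750 C
t = Q / I = 22750 / 2.20 = 10340 s = 2.87 h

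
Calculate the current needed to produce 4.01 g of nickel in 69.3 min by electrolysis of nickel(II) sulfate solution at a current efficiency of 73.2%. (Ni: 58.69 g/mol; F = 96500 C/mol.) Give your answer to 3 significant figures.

n(Ni) = 4.01 / 58.69 = 0.06833 mol
Ni²⁺ + 2e⁻ → Ni, so n(e⁻) = 2 × 0.06833 = 0.1367 mol
Q = 0.1367 × 96500 / 0.732 = 18020 C
I = Q / t = 18020 / 4158 s = 4.33 A

4.33 A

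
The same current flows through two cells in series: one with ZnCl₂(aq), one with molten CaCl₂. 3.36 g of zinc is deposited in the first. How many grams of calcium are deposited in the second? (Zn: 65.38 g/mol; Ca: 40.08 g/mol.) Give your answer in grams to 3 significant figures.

n(Zn) = 3.36 / 65.38 = 0.05139 mol
Zn²⁺ + 2e⁻ → Zn, so n(e⁻) = 2 × 0.05139 = 0.1028 mol
Since the cells are in series, n(e⁻) in the Ca cell is also 0.1028 mol.
Ca²⁺ + 2e⁻ → Ca, so n(Ca) = 0.1028 / 2 = 0.05140 mol
m(Ca) = 0.05140 × 40.08 = 2.06 g

2.06 g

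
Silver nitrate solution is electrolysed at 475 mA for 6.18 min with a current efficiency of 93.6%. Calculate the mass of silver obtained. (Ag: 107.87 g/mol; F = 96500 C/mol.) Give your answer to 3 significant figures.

Q = 0.475 × 370.8 = 176.1 C
n(e⁻) = 176.1 / 96500 = 0.001825 mol
Ag⁺ + e⁻ → Ag, so theoretical m(Ag) = 0.001825 × 107.87 = 0.1969 g
Actual mass = 93.6% × 0.1969 = 0.184 g

0.184 g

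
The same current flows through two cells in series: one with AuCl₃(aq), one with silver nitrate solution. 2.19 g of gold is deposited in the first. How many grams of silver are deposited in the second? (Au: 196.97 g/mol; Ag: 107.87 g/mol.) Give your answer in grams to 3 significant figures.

3.60 g

n(Au) = 2.19 / 196.97 = 0.01112 mol
Au³⁺ + 3e⁻ → Au, so n(e⁻) = 3 × 0.01112 = 0.03336 mol
Since the cells are in series, n(e⁻) in the Ag cell is also 0.03336 mol.
Ag⁺ + e⁻ → Ag, so n(Ag) = 0.03336 mol
m(Ag) = 0.03336 × 107.87 = 3.60 g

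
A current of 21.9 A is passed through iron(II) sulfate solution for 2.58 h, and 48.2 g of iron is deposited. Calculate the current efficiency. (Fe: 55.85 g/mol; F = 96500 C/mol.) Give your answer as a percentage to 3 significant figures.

Q = 21.9 × 9288 = 2.034×10^5 C
n(e⁻) = 2.034×10^5 / 96500 = 2.108 mol
Fe²⁺ + 2e⁻ → Fe, so theoretical n(Fe) = 1.054 mol → 58.87 g
Efficiency = 48.2 / 58.87 = 0.8188 = 81.9%

81.9%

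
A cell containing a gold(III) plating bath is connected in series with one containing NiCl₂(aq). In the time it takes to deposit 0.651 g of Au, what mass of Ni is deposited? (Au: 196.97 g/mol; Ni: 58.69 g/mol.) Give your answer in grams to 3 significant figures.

0.291 g

n(Au) = 0.651 / 196.97 = 0.003305 mol
Au³⁺ + 3e⁻ → Au, so n(e⁻) = 3 × 0.003305 = 0.009915 mol
The cells are in series, so the same charge (and hence the same n(e⁻) = 0.009915 mol) passes through both.
Ni²⁺ + 2e⁻ → Ni, so n(Ni) = 0.009915 / 2 = 0.004958 mol
m(Ni) = 0.004958 × 58.69 = 0.291 g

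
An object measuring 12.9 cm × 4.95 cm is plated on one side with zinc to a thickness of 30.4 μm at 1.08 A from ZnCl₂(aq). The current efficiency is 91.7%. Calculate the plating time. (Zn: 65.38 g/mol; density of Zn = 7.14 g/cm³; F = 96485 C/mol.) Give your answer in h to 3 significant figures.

Plated area = 12.9 × 4.95 = 63.86 cm²
Volume = 63.86 × 30.4×10⁻⁴ cm = 0.1941 cm³
m(Zn) = 0.1941 × 7.14 = 1.386 g
n(Zn) = 1.386 / 65.38 = 0.02120 mol; n(e⁻) = 2 × 0.02120 = 0.04240 mol
Q = 0.04240 × 96485 / 0.917 = 4461 C
t = 4461 / 1.08 = 4131 s = 1.15 h

1.15 h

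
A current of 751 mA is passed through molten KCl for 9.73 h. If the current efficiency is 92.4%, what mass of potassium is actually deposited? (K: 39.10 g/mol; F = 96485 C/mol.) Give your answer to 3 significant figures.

9.85 g

Q = 0.751 × 35028 = 26310 C
n(e⁻) = 26310 / 96485 = 0.2727 mol
K⁺ + e⁻ → K, so theoretical m(K) = 0.2727 × 39.10 = 10.66 g
Actual mass = 92.4% × 10.66 = 9.85 g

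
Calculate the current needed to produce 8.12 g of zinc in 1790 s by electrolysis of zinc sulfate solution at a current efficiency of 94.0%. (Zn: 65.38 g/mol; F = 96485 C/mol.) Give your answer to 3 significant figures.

14.2 A

n(Zn) = 8.12 / 65.38 = 0.1242 mol
Zn²⁺ + 2e⁻ → Zn, so n(e⁻) = 2 × 0.1242 = 0.2484 mol
Q = 0.2484 × 96485 / 0.940 = 25500 C
I = Q / t = 25500 / 1790 s = 14.2 A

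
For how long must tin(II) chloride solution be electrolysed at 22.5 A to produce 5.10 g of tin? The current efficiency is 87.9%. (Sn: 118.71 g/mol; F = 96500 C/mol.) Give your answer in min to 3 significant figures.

n(Sn) = 5.10 / 118.71 = 0.04296 mol
Sn²⁺ + 2e⁻ → Sn, so n(e⁻) = 2 × 0.04296 = 0.08592 mol
Q = 0.08592 × 96500 / 0.879 = 9433 C
t = Q / I = 9433 / 22.5 = 419.2 s = 6.99 min

6.99 min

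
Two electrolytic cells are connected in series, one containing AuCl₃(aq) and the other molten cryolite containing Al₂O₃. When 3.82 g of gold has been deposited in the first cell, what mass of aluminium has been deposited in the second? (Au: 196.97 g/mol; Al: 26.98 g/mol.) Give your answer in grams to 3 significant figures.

0.523 g

n(Au) = 3.82 / 196.97 = 0.01939 mol
Au³⁺ + 3e⁻ → Au, so n(e⁻) = 3 × 0.01939 = 0.05817 mol
Same current for the same time ⇒ same n(e⁻) = 0.05817 mol in both cells.
Al³⁺ + 3e⁻ → Al, so n(Al) = 0.05817 / 3 = 0.01939 mol
m(Al) = 0.01939 × 26.98 = 0.523 g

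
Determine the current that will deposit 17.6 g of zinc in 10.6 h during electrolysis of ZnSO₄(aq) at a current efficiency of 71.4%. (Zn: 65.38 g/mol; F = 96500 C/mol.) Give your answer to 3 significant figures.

1.91 A

n(Zn) = 17.6 / 65.38 = 0.2692 mol
Zn²⁺ + 2e⁻ → Zn, so n(e⁻) = 2 × 0.2692 = 0.5384 mol
Q = 0.5384 × 96500 / 0.714 = 72770 C
I = Q / t = 72770 / 38160 s = 1.91 A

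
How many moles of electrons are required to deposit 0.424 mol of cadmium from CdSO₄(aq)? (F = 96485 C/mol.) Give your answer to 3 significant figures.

Cd²⁺ + 2e⁻ → Cd, so n(e⁻) = 2 × 0.424 = 0.8480 mol

0.848 mol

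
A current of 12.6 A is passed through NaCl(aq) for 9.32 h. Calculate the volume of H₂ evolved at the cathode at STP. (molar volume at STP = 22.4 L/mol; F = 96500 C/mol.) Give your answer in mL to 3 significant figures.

49100 mL

Charge passed = 12.6 × 33552 = 4.228×10^5 C
Moles of electrons = 4.228×10^5 / 96500 = 4.381 mol
2H⁺ + 2e⁻ → H₂, so n(H₂) = 4.381 / 2 = 2.191 mol
V = 2.191 × 22.4 = 49.08 L
= 49100 mL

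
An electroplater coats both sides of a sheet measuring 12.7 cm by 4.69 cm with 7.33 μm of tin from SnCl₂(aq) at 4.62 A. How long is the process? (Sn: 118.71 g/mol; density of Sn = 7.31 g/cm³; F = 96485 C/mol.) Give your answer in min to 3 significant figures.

3.74 min

Plated area = 2 × 12.7 × 4.69 = 119.1 cm²
Volume = 119.1 × 7.33×10⁻⁴ cm = 0.08730 cm³
m(Sn) = 0.08730 × 7.31 = 0.6382 g
n(Sn) = 0.6382 / 118.71 = 0.005376 mol; n(e⁻) = 2 × 0.005376 = 0.01075 mol
Q = 0.01075 × 96485 = 1037 C
t = 1037 / 4.62 = 224.5 s = 3.74 min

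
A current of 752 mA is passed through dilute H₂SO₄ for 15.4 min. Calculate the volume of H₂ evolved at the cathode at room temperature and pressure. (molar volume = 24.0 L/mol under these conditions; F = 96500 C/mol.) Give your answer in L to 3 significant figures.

Charge passed = 0.752 × 924 = 694.8 C
Moles of electrons = 694.8 / 96500 = 0.007200 mol
2H⁺ + 2e⁻ → H₂, so n(H₂) = 0.007200 / 2 = 0.003600 mol
V = 0.003600 × 24.0 = 0.08640 L

0.0864 L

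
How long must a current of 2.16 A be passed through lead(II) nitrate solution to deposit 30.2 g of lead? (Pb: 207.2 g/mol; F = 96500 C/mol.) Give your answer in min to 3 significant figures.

217 min

n(Pb) = 30.2 / 207.2 = 0.1458 mol
Pb²⁺ + 2e⁻ → Pb, so n(e⁻) = 2 × 0.1458 = 0.2916 mol
Q = 0.2916 × 96500 = 28140 C
t = Q / I = 28140 / 2.16 = 13030 s = 217 min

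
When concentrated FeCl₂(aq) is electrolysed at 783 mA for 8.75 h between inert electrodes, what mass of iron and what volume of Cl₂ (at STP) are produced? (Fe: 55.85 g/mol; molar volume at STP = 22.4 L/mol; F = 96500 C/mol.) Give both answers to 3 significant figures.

7.14 g Fe; 2.86 L Cl₂

Q = 0.783 × 31500 = 24660 C; n(e⁻) = 24660 / 96500 = 0.2555 mol
Cathode: Fe²⁺ + 2e⁻ → Fe → n(Fe) = 0.2555/2 = 0.1278 mol → 7.14 g
Anode: 2Cl⁻ → Cl₂ + 2e⁻ → n(Cl₂) = 0.2555/2 = 0.1278 mol → 2.86 L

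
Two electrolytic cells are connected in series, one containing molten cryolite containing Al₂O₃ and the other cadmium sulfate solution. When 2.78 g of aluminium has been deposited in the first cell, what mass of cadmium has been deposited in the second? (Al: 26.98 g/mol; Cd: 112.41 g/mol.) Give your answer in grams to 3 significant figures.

n(Al) = 2.78 / 26.98 = 0.1030 mol
Al³⁺ + 3e⁻ → Al, so n(e⁻) = 3 × 0.1030 = 0.3090 mol
In series, the same 0.3090 mol of electrons flows through the second cell.
Cd²⁺ + 2e⁻ → Cd, so n(Cd) = 0.3090 / 2 = 0.1545 mol
m(Cd) = 0.1545 × 112.41 = 17.4 g

17.4 g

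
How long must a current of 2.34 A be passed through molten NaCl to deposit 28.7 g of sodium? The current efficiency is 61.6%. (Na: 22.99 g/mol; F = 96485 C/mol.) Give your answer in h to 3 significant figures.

23.2 h

n(Na) = 28.7 / 22.99 = 1.248 mol
Na⁺ + e⁻ → Na, so n(e⁻) = 1.248 mol
Q = 1.248 × 96485 / 0.616 = 1.955×10^5 C
t = Q / I = 1.955×10^5 / 2.34 = 83550 s = 23.2 h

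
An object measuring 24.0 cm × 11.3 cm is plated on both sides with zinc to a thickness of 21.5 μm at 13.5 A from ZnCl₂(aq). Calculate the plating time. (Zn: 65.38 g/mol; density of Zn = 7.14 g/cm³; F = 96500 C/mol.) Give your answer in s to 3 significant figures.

1820 s

Plated area = 2 × 24.0 × 11.3 = 542.4 cm²
Volume = 542.4 × 21.5×10⁻⁴ cm = 1.166 cm³
m(Zn) = 1.166 × 7.14 = 8.325 g
n(Zn) = 8.325 / 65.38 = 0.1273 mol; n(e⁻) = 2 × 0.1273 = 0.2546 mol
Q = 0.2546 × 96500 = 24570 C
t = 24570 / 13.5 = 1820 s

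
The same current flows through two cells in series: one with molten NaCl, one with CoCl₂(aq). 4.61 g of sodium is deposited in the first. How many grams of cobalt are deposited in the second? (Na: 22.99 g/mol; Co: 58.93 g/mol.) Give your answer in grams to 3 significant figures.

n(Na) = 4.61 / 22.99 = 0.2005 mol
Na⁺ + e⁻ → Na, so n(e⁻) = 0.2005 mol
In series, the same 0.2005 mol of electrons flows through the second cell.
Co²⁺ + 2e⁻ → Co, so n(Co) = 0.2005 / 2 = 0.1003 mol
m(Co) = 0.1003 × 58.93 = 5.91 g

5.91 g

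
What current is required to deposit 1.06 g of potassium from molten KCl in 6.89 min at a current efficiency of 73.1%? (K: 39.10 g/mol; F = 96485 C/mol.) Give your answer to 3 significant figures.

8.66 A

n(K) = 1.06 / 39.10 = 0.02711 mol
K⁺ + e⁻ → K, so n(e⁻) = 0.02711 mol
Q = 0.02711 × 96485 / 0.731 = 3578 C
I = Q / t = 3578 / 413.4 s = 8.66 A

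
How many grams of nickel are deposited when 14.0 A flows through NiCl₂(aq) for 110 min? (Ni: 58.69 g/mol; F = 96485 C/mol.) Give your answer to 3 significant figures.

Charge passed = 14.0 × 6600 = 92400 C
n(e⁻) = 92400 / 96485 = 0.9577 mol
Ni²⁺ + 2e⁻ → Ni, so n(Ni) = 0.9577 / 2 = 0.4789 mol
m = 0.4789 × 58.69 = 28.1 g

28.1 g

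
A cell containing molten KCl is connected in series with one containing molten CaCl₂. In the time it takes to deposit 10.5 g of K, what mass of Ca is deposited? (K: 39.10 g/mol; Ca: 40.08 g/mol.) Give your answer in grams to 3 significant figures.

5.38 g

n(K) = 10.5 / 39.10 = 0.2685 mol
K⁺ + e⁻ → K, so n(e⁻) = 0.2685 mol
The cells are in series, so the same charge (and hence the same n(e⁻) = 0.2685 mol) passes through both.
Ca²⁺ + 2e⁻ → Ca, so n(Ca) = 0.2685 / 2 = 0.1343 mol
m(Ca) = 0.1343 × 40.08 = 5.38 g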